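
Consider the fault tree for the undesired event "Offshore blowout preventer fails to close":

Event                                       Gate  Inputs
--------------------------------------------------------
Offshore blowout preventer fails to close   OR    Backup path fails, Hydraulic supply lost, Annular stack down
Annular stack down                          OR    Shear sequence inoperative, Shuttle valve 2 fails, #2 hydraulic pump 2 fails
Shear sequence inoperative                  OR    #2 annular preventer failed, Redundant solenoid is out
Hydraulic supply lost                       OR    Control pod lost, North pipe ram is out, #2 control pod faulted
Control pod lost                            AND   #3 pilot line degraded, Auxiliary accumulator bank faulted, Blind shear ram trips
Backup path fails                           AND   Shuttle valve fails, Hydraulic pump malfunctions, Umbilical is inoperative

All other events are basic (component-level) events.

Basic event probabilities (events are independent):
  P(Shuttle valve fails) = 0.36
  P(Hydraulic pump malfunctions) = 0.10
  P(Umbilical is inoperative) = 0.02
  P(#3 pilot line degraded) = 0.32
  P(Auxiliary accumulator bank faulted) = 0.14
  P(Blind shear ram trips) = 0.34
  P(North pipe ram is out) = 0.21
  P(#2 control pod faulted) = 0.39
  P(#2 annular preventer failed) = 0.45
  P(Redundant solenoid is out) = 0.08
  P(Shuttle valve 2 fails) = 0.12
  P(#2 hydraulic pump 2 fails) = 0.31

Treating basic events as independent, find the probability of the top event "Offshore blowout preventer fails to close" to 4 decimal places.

0.8543

P(Backup path fails) [AND] = 0.36 × 0.10 × 0.02 = 0.000720
P(Control pod lost) [AND] = 0.32 × 0.14 × 0.34 = 0.015232
P(Hydraulic supply lost) [OR] = 1 − (1−0.015232) × (1−0.21) × (1−0.39) = 0.525440
P(Shear sequence inoperative) [OR] = 1 − (1−0.45) × (1−0.08) = 0.494000
P(Annular stack down) [OR] = 1 − (1−0.494000) × (1−0.12) × (1−0.31) = 0.692757
P(Offshore blowout preventer fails to close) [OR] = 1 − (1−0.000720) × (1−0.525440) × (1−0.692757) = 0.854300
Rounded to 4 decimal places: P(Offshore blowout preventer fails to close) ≈ 0.8543.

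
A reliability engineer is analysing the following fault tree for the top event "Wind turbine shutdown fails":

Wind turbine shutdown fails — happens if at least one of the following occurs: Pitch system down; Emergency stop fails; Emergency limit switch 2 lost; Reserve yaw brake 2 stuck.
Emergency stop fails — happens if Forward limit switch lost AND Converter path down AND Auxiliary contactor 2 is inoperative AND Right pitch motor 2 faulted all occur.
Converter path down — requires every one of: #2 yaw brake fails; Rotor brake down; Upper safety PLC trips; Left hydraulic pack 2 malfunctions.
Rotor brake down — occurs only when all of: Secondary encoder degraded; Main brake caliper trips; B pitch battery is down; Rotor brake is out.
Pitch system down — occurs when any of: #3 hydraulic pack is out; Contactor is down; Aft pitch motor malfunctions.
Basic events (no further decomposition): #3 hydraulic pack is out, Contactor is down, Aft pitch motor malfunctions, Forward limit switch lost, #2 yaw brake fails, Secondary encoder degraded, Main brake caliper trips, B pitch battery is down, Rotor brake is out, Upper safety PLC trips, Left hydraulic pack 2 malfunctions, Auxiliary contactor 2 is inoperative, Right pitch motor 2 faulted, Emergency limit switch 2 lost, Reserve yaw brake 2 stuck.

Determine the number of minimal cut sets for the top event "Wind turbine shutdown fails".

Pitch system down [OR]: union of children's cut sets → 3 cut set(s).
Rotor brake down [AND]: one cut set from each child combined → 1 × 1 × 1 × 1 = 1 cut set(s).
Converter path down [AND]: one cut set from each child combined → 1 × 1 × 1 × 1 = 1 cut set(s).
Emergency stop fails [AND]: one cut set from each child combined → 1 × 1 × 1 × 1 = 1 cut set(s).
Wind turbine shutdown fails [OR]: union of children's cut sets → 6 cut set(s).
Minimal cut sets: {#3 hydraulic pack is out}; {Contactor is down}; {Aft pitch motor malfunctions}; {#2 yaw brake fails, Auxiliary contactor 2 is inoperative, B pitch battery is down, Forward limit switch lost, Left hydraulic pack 2 malfunctions, Main brake caliper trips, Right pitch motor 2 faulted, Rotor brake is out, Secondary encoder degraded, Upper safety PLC trips}; {Emergency limit switch 2 lost}; {Reserve yaw brake 2 stuck}.

6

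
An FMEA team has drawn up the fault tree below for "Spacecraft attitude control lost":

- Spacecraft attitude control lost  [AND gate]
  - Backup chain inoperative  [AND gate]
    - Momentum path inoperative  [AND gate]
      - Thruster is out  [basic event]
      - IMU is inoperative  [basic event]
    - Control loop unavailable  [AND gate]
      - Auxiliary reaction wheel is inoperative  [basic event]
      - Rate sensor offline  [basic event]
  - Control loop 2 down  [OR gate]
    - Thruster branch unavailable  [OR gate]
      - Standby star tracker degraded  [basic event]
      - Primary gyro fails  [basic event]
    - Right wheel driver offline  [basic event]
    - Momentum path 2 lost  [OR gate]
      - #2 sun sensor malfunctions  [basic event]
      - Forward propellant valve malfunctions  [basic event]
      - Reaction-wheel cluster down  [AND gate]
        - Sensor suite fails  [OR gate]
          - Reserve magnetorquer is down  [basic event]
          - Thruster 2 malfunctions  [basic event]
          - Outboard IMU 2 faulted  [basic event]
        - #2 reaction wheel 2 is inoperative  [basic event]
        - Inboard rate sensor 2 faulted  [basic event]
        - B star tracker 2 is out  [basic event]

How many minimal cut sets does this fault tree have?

Momentum path inoperative [AND]: one cut set from each child combined → 1 × 1 = 1 cut set(s).
Control loop unavailable [AND]: one cut set from each child combined → 1 × 1 = 1 cut set(s).
Backup chain inoperative [AND]: one cut set from each child combined → 1 × 1 = 1 cut set(s).
Thruster branch unavailable [OR]: union of children's cut sets → 2 cut set(s).
Sensor suite fails [OR]: union of children's cut sets → 3 cut set(s).
Reaction-wheel cluster down [AND]: one cut set from each child combined → 3 × 1 × 1 × 1 = 3 cut set(s).
Momentum path 2 lost [OR]: union of children's cut sets → 5 cut set(s).
Control loop 2 down [OR]: union of children's cut sets → 8 cut set(s).
Spacecraft attitude control lost [AND]: one cut set from each child combined → 1 × 8 = 8 cut set(s).
Minimal cut sets: {Auxiliary reaction wheel is inoperative, IMU is inoperative, Rate sensor offline, Standby star tracker degraded, Thruster is out}; {Auxiliary reaction wheel is inoperative, IMU is inoperative, Primary gyro fails, Rate sensor offline, Thruster is out}; {Auxiliary reaction wheel is inoperative, IMU is inoperative, Rate sensor offline, Right wheel driver offline, Thruster is out}; {#2 sun sensor malfunctions, Auxiliary reaction wheel is inoperative, IMU is inoperative, Rate sensor offline, Thruster is out}; {Auxiliary reaction wheel is inoperative, Forward propellant valve malfunctions, IMU is inoperative, Rate sensor offline, Thruster is out}; {#2 reaction wheel 2 is inoperative, Auxiliary reaction wheel is inoperative, B star tracker 2 is out, IMU is inoperative, Inboard rate sensor 2 faulted, Rate sensor offline, Reserve magnetorquer is down, Thruster is out}; {#2 reaction wheel 2 is inoperative, Auxiliary reaction wheel is inoperative, B star tracker 2 is out, IMU is inoperative, Inboard rate sensor 2 faulted, Rate sensor offline, Thruster 2 malfunctions, Thruster is out}; {#2 reaction wheel 2 is inoperative, Auxiliary reaction wheel is inoperative, B star tracker 2 is out, IMU is inoperative, Inboard rate sensor 2 faulted, Outboard IMU 2 faulted, Rate sensor offline, Thruster is out}.

8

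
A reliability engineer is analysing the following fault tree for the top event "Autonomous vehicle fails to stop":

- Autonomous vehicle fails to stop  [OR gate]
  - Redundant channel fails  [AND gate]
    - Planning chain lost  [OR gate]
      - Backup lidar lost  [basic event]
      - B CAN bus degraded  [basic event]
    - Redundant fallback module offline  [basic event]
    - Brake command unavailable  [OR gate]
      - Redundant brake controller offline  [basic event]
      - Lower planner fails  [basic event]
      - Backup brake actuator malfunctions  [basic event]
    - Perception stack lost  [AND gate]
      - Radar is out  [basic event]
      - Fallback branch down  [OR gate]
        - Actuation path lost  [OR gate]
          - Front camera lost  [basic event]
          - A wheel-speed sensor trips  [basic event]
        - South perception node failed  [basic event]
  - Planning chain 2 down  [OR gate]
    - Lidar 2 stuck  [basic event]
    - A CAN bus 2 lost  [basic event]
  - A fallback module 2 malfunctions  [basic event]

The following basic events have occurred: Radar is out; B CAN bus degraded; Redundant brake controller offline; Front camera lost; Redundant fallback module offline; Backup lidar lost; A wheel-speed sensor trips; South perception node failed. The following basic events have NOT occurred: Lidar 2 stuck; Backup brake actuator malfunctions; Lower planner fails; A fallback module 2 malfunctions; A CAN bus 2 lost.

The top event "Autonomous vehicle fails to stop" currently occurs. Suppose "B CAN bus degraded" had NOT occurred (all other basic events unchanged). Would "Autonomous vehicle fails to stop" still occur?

Counterfactual: set "B CAN bus degraded" to not occurred.
Planning chain lost [OR]: Backup lidar lost=occurs, B CAN bus degraded=not → at least one input occurs → occurs.
Brake command unavailable [OR]: Redundant brake controller offline=occurs, Lower planner fails=not, Backup brake actuator malfunctions=not → at least one input occurs → occurs.
Actuation path lost [OR]: Front camera lost=occurs, A wheel-speed sensor trips=occurs → at least one input occurs → occurs.
Fallback branch down [OR]: Actuation path lost=occurs, South perception node failed=occurs → at least one input occurs → occurs.
Perception stack lost [AND]: Radar is out=occurs, Fallback branch down=occurs → all inputs occur → occurs.
Redundant channel fails [AND]: Planning chain lost=occurs, Redundant fallback module offline=occurs, Brake command unavailable=occurs, Perception stack lost=occurs → all inputs occur → occurs.
Planning chain 2 down [OR]: Lidar 2 stuck=not, A CAN bus 2 lost=not → no input occurs → does not occur.
Autonomous vehicle fails to stop [OR]: Redundant channel fails=occurs, Planning chain 2 down=not, A fallback module 2 malfunctions=not → at least one input occurs → occurs.

Yes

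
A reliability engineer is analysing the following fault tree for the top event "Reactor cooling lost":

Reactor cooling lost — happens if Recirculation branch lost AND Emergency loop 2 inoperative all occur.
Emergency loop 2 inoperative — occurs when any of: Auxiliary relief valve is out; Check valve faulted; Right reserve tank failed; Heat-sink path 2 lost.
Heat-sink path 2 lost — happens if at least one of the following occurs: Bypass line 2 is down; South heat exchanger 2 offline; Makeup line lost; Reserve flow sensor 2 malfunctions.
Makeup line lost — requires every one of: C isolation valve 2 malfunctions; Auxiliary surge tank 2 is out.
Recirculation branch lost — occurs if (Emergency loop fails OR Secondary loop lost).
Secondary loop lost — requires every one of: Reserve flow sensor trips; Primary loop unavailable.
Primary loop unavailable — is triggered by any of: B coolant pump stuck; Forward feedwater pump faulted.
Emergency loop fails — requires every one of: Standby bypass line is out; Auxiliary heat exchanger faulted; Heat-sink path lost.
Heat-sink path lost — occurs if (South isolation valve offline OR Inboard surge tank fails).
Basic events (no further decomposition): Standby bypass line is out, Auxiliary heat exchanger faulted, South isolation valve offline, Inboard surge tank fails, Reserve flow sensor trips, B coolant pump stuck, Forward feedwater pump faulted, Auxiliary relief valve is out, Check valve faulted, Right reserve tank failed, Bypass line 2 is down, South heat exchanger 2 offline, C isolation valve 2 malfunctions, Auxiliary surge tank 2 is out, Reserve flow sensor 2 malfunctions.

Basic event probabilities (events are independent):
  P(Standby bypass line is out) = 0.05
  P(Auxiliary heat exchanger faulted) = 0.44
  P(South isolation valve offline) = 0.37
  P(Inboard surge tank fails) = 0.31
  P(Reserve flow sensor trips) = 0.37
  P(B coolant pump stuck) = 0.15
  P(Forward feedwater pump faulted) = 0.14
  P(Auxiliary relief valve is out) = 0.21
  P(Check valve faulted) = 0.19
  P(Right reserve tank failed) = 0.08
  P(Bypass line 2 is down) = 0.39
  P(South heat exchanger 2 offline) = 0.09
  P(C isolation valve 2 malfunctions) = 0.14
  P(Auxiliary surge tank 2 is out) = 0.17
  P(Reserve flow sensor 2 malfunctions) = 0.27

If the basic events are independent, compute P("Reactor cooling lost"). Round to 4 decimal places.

0.0849

P(Heat-sink path lost) [OR] = 1 − (1−0.37) × (1−0.31) = 0.565300
P(Emergency loop fails) [AND] = 0.05 × 0.44 × 0.565300 = 0.012437
P(Primary loop unavailable) [OR] = 1 − (1−0.15) × (1−0.14) = 0.269000
P(Secondary loop lost) [AND] = 0.37 × 0.269000 = 0.099530
P(Recirculation branch lost) [OR] = 1 − (1−0.012437) × (1−0.099530) = 0.110729
P(Makeup line lost) [AND] = 0.14 × 0.17 = 0.023800
P(Heat-sink path 2 lost) [OR] = 1 − (1−0.39) × (1−0.09) × (1−0.023800) × (1−0.27) = 0.604421
P(Emergency loop 2 inoperative) [OR] = 1 − (1−0.21) × (1−0.19) × (1−0.08) × (1−0.604421) = 0.767119
P(Reactor cooling lost) [AND] = 0.110729 × 0.767119 = 0.084942
Rounded to 4 decimal places: P(Reactor cooling lost) ≈ 0.0849.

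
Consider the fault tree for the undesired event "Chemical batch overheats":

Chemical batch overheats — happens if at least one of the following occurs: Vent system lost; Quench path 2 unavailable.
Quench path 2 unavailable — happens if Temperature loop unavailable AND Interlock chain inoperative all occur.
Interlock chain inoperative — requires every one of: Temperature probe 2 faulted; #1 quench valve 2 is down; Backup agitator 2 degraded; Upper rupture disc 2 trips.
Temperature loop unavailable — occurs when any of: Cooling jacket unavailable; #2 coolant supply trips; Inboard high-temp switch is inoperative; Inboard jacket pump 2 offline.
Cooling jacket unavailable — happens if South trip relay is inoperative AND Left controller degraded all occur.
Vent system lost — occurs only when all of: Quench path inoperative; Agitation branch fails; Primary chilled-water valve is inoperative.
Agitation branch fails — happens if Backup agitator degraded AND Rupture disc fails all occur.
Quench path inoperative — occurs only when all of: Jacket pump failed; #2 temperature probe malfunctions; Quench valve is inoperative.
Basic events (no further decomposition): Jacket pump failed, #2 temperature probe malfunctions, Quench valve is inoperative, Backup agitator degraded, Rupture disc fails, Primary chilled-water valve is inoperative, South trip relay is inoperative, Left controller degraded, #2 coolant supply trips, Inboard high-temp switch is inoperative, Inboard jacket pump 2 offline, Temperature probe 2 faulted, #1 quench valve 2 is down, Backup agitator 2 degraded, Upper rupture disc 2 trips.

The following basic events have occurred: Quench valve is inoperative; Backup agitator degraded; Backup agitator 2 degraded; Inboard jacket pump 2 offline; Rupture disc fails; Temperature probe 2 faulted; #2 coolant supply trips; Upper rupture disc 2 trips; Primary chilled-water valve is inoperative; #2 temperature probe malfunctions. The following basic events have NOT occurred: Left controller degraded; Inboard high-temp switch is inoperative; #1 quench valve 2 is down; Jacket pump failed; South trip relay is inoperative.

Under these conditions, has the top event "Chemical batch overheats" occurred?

Quench path inoperative [AND]: Jacket pump failed=not, #2 temperature probe malfunctions=occurs, Quench valve is inoperative=occurs → not all inputs occur → does not occur.
Agitation branch fails [AND]: Backup agitator degraded=occurs, Rupture disc fails=occurs → all inputs occur → occurs.
Vent system lost [AND]: Quench path inoperative=not, Agitation branch fails=occurs, Primary chilled-water valve is inoperative=occurs → not all inputs occur → does not occur.
Cooling jacket unavailable [AND]: South trip relay is inoperative=not, Left controller degraded=not → not all inputs occur → does not occur.
Temperature loop unavailable [OR]: Cooling jacket unavailable=not, #2 coolant supply trips=occurs, Inboard high-temp switch is inoperative=not, Inboard jacket pump 2 offline=occurs → at least one input occurs → occurs.
Interlock chain inoperative [AND]: Temperature probe 2 faulted=occurs, #1 quench valve 2 is down=not, Backup agitator 2 degraded=occurs, Upper rupture disc 2 trips=occurs → not all inputs occur → does not occur.
Quench path 2 unavailable [AND]: Temperature loop unavailable=occurs, Interlock chain inoperative=not → not all inputs occur → does not occur.
Chemical batch overheats [OR]: Vent system lost=not, Quench path 2 unavailable=not → no input occurs → does not occur.

No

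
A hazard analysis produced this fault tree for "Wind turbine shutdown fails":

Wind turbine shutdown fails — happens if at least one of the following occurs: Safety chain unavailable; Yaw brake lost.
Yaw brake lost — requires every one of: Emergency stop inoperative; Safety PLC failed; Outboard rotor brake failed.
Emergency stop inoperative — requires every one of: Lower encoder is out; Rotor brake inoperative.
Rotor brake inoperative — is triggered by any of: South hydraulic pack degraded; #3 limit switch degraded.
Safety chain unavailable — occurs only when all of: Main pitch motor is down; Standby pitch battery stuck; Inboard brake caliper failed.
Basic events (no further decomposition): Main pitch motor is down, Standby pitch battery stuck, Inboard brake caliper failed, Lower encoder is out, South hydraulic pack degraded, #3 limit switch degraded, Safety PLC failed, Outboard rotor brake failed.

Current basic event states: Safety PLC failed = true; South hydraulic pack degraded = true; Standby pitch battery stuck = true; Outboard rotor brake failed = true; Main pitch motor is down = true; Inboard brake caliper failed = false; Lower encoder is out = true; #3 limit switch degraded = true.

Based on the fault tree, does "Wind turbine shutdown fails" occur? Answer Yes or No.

Yes

Safety chain unavailable [AND]: Main pitch motor is down=occurs, Standby pitch battery stuck=occurs, Inboard brake caliper failed=not → not all inputs occur → does not occur.
Rotor brake inoperative [OR]: South hydraulic pack degraded=occurs, #3 limit switch degraded=occurs → at least one input occurs → occurs.
Emergency stop inoperative [AND]: Lower encoder is out=occurs, Rotor brake inoperative=occurs → all inputs occur → occurs.
Yaw brake lost [AND]: Emergency stop inoperative=occurs, Safety PLC failed=occurs, Outboard rotor brake failed=occurs → all inputs occur → occurs.
Wind turbine shutdown fails [OR]: Safety chain unavailable=not, Yaw brake lost=occurs → at least one input occurs → occurs.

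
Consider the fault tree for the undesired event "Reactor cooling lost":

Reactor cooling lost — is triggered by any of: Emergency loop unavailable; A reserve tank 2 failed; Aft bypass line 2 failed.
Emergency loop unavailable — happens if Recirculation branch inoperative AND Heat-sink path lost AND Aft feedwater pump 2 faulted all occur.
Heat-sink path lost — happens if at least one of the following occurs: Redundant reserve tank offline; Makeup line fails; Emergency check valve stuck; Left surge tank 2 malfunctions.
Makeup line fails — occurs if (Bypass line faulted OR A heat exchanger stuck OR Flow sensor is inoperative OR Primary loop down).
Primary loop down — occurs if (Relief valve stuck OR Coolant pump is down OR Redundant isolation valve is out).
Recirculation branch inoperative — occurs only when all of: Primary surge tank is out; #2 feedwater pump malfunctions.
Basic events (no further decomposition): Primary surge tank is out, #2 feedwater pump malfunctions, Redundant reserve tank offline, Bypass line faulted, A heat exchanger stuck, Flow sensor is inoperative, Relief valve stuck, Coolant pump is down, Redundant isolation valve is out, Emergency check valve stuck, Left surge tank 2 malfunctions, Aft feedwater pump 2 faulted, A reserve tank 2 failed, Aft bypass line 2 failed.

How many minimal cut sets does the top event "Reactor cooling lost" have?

11

Recirculation branch inoperative [AND]: one cut set from each child combined → 1 × 1 = 1 cut set(s).
Primary loop down [OR]: union of children's cut sets → 3 cut set(s).
Makeup line fails [OR]: union of children's cut sets → 6 cut set(s).
Heat-sink path lost [OR]: union of children's cut sets → 9 cut set(s).
Emergency loop unavailable [AND]: one cut set from each child combined → 1 × 9 × 1 = 9 cut set(s).
Reactor cooling lost [OR]: union of children's cut sets → 11 cut set(s).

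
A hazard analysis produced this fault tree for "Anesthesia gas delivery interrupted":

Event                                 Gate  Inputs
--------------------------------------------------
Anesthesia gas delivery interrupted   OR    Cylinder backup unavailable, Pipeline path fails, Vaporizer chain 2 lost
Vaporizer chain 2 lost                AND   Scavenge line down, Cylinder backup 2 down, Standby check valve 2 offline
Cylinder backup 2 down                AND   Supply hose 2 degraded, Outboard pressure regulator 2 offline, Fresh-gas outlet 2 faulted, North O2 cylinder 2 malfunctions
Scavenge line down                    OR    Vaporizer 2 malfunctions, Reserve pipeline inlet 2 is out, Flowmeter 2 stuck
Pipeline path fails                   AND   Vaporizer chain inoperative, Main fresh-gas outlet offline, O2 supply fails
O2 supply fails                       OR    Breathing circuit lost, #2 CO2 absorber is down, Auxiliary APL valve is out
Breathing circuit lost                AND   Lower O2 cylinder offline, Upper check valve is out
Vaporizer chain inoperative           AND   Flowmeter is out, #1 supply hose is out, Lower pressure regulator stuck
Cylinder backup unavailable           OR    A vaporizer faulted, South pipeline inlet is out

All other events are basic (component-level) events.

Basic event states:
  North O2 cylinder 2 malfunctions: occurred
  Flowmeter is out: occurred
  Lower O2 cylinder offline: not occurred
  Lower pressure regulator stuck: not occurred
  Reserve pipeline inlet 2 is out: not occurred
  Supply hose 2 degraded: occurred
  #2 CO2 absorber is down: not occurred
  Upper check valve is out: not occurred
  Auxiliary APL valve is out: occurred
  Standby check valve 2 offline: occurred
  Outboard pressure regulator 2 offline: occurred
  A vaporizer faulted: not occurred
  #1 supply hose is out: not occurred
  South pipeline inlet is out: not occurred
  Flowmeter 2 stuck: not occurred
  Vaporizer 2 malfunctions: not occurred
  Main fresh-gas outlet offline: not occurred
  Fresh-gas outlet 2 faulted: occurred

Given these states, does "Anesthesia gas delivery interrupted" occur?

No

Cylinder backup unavailable [OR]: A vaporizer faulted=not, South pipeline inlet is out=not → no input occurs → does not occur.
Vaporizer chain inoperative [AND]: Flowmeter is out=occurs, #1 supply hose is out=not, Lower pressure regulator stuck=not → not all inputs occur → does not occur.
Breathing circuit lost [AND]: Lower O2 cylinder offline=not, Upper check valve is out=not → not all inputs occur → does not occur.
O2 supply fails [OR]: Breathing circuit lost=not, #2 CO2 absorber is down=not, Auxiliary APL valve is out=occurs → at least one input occurs → occurs.
Pipeline path fails [AND]: Vaporizer chain inoperative=not, Main fresh-gas outlet offline=not, O2 supply fails=occurs → not all inputs occur → does not occur.
Scavenge line down [OR]: Vaporizer 2 malfunctions=not, Reserve pipeline inlet 2 is out=not, Flowmeter 2 stuck=not → no input occurs → does not occur.
Cylinder backup 2 down [AND]: Supply hose 2 degraded=occurs, Outboard pressure regulator 2 offline=occurs, Fresh-gas outlet 2 faulted=occurs, North O2 cylinder 2 malfunctions=occurs → all inputs occur → occurs.
Vaporizer chain 2 lost [AND]: Scavenge line down=not, Cylinder backup 2 down=occurs, Standby check valve 2 offline=occurs → not all inputs occur → does not occur.
Anesthesia gas delivery interrupted [OR]: Cylinder backup unavailable=not, Pipeline path fails=not, Vaporizer chain 2 lost=not → no input occurs → does not occur.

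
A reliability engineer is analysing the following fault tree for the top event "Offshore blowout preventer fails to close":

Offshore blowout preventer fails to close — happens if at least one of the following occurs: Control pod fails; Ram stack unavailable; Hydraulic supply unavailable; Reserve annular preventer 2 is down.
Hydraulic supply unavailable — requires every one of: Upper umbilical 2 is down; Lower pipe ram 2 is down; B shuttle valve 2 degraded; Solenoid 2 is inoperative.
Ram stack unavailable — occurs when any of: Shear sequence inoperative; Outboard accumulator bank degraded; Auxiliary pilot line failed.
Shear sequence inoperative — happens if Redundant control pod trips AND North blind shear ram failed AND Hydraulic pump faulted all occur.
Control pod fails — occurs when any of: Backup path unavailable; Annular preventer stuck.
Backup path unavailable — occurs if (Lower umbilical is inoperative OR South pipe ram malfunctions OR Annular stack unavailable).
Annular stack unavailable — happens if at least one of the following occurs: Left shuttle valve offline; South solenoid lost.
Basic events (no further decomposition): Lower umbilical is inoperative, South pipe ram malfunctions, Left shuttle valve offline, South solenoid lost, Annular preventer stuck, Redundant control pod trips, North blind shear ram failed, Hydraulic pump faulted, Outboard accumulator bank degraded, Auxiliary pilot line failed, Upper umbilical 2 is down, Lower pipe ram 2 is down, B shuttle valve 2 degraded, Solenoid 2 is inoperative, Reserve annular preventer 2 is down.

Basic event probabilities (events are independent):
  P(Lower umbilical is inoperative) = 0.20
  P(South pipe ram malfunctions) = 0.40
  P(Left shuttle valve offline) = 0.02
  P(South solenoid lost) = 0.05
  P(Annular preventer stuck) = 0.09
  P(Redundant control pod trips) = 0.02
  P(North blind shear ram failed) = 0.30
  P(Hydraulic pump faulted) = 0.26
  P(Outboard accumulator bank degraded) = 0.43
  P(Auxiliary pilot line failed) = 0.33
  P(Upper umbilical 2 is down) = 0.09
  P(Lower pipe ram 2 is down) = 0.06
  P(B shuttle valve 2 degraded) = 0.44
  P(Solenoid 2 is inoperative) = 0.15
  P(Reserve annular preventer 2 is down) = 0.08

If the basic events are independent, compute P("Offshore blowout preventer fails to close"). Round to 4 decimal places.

0.8574

P(Annular stack unavailable) [OR] = 1 − (1−0.02) × (1−0.05) = 0.069000
P(Backup path unavailable) [OR] = 1 − (1−0.20) × (1−0.40) × (1−0.069000) = 0.553120
P(Control pod fails) [OR] = 1 − (1−0.553120) × (1−0.09) = 0.593339
P(Shear sequence inoperative) [AND] = 0.02 × 0.30 × 0.26 = 0.001560
P(Ram stack unavailable) [OR] = 1 − (1−0.001560) × (1−0.43) × (1−0.33) = 0.618696
P(Hydraulic supply unavailable) [AND] = 0.09 × 0.06 × 0.44 × 0.15 = 0.000356
P(Offshore blowout preventer fails to close) [OR] = 1 − (1−0.593339) × (1−0.618696) × (1−0.000356) × (1−0.08) = 0.857394
Rounded to 4 decimal places: P(Offshore blowout preventer fails to close) ≈ 0.8574.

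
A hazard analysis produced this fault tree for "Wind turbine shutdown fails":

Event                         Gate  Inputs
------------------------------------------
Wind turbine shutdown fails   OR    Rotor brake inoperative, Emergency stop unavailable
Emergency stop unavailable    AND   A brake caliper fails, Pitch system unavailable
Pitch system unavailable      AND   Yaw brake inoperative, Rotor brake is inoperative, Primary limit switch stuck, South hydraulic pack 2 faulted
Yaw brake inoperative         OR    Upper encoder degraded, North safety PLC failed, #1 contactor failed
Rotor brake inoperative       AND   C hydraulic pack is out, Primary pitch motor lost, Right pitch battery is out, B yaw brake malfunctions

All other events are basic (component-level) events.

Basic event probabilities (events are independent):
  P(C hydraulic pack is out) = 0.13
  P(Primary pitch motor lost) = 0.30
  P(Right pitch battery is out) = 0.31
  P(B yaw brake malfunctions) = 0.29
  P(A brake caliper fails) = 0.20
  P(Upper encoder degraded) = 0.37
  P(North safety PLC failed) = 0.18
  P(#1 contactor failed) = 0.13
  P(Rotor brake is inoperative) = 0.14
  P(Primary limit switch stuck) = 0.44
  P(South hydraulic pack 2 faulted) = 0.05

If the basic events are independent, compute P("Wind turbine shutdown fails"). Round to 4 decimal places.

0.0038

P(Rotor brake inoperative) [AND] = 0.13 × 0.30 × 0.31 × 0.29 = 0.003506
P(Yaw brake inoperative) [OR] = 1 − (1−0.37) × (1−0.18) × (1−0.13) = 0.550558
P(Pitch system unavailable) [AND] = 0.550558 × 0.14 × 0.44 × 0.05 = 0.001696
P(Emergency stop unavailable) [AND] = 0.20 × 0.001696 = 0.000339
P(Wind turbine shutdown fails) [OR] = 1 − (1−0.003506) × (1−0.000339) = 0.003844
Rounded to 4 decimal places: P(Wind turbine shutdown fails) ≈ 0.0038.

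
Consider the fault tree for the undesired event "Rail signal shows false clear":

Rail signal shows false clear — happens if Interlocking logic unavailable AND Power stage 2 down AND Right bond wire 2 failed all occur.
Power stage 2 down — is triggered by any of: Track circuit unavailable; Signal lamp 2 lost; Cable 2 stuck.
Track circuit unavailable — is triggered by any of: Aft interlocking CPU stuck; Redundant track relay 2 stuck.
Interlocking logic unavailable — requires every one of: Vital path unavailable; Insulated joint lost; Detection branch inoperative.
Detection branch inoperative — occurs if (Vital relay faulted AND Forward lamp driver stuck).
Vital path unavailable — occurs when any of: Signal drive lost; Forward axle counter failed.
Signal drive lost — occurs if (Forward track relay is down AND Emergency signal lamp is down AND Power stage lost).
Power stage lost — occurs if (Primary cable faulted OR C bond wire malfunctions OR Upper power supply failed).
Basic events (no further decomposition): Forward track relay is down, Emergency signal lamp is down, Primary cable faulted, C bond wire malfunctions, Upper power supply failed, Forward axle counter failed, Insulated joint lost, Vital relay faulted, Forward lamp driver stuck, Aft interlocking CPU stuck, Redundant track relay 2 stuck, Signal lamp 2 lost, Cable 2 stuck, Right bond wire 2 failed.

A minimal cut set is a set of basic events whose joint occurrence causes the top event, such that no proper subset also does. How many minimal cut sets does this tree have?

16

Power stage lost [OR]: union of children's cut sets → 3 cut set(s).
Signal drive lost [AND]: one cut set from each child combined → 1 × 1 × 3 = 3 cut set(s).
Vital path unavailable [OR]: union of children's cut sets → 4 cut set(s).
Detection branch inoperative [AND]: one cut set from each child combined → 1 × 1 = 1 cut set(s).
Interlocking logic unavailable [AND]: one cut set from each child combined → 4 × 1 × 1 = 4 cut set(s).
Track circuit unavailable [OR]: union of children's cut sets → 2 cut set(s).
Power stage 2 down [OR]: union of children's cut sets → 4 cut set(s).
Rail signal shows false clear [AND]: one cut set from each child combined → 4 × 4 × 1 = 16 cut set(s).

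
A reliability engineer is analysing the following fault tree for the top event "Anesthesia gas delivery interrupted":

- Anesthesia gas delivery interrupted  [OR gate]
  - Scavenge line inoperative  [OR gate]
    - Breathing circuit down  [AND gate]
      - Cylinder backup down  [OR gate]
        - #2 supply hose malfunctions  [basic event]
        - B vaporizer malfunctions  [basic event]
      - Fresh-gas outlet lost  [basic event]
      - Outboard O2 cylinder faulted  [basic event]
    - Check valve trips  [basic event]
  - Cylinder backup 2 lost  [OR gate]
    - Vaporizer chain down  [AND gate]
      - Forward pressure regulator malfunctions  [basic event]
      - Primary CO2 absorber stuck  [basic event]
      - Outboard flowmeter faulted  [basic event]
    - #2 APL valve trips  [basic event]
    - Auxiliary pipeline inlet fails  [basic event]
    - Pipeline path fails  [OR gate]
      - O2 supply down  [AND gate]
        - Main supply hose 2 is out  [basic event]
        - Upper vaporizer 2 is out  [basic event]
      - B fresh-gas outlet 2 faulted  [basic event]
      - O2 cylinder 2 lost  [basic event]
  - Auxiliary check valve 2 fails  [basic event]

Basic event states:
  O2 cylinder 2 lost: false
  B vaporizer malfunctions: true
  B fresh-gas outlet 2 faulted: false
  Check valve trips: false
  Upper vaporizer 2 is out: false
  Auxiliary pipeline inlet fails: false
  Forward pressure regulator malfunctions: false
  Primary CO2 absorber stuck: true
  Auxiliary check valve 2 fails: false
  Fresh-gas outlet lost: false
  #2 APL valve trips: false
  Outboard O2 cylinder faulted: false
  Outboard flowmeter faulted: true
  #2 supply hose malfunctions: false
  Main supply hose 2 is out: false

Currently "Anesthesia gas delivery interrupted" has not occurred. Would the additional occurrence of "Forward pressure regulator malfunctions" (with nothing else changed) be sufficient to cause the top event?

Counterfactual: set "Forward pressure regulator malfunctions" to occurred.
Cylinder backup down [OR]: #2 supply hose malfunctions=not, B vaporizer malfunctions=occurs → at least one input occurs → occurs.
Breathing circuit down [AND]: Cylinder backup down=occurs, Fresh-gas outlet lost=not, Outboard O2 cylinder faulted=not → not all inputs occur → does not occur.
Scavenge line inoperative [OR]: Breathing circuit down=not, Check valve trips=not → no input occurs → does not occur.
Vaporizer chain down [AND]: Forward pressure regulator malfunctions=occurs, Primary CO2 absorber stuck=occurs, Outboard flowmeter faulted=occurs → all inputs occur → occurs.
O2 supply down [AND]: Main supply hose 2 is out=not, Upper vaporizer 2 is out=not → not all inputs occur → does not occur.
Pipeline path fails [OR]: O2 supply down=not, B fresh-gas outlet 2 faulted=not, O2 cylinder 2 lost=not → no input occurs → does not occur.
Cylinder backup 2 lost [OR]: Vaporizer chain down=occurs, #2 APL valve trips=not, Auxiliary pipeline inlet fails=not, Pipeline path fails=not → at least one input occurs → occurs.
Anesthesia gas delivery interrupted [OR]: Scavenge line inoperative=not, Cylinder backup 2 lost=occurs, Auxiliary check valve 2 fails=not → at least one input occurs → occurs.

Yes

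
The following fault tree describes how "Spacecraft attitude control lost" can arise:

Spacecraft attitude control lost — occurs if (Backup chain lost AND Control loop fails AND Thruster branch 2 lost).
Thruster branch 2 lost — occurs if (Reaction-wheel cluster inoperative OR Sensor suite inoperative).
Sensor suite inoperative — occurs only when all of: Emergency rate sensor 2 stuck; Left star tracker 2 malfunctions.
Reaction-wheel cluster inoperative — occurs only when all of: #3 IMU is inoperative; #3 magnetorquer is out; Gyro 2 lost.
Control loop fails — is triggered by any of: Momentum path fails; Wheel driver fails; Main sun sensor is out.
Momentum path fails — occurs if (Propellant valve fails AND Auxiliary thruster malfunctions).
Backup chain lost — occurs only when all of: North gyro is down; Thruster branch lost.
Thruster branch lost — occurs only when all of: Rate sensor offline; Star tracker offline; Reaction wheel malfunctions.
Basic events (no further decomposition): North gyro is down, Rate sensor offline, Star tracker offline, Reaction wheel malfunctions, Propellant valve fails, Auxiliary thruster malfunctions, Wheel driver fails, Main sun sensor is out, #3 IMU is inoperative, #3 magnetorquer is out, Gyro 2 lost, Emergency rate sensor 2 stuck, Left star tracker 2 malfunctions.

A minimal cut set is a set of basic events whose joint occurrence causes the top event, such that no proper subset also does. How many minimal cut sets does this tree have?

6

Thruster branch lost [AND]: one cut set from each child combined → 1 × 1 × 1 = 1 cut set(s).
Backup chain lost [AND]: one cut set from each child combined → 1 × 1 = 1 cut set(s).
Momentum path fails [AND]: one cut set from each child combined → 1 × 1 = 1 cut set(s).
Control loop fails [OR]: union of children's cut sets → 3 cut set(s).
Reaction-wheel cluster inoperative [AND]: one cut set from each child combined → 1 × 1 × 1 = 1 cut set(s).
Sensor suite inoperative [AND]: one cut set from each child combined → 1 × 1 = 1 cut set(s).
Thruster branch 2 lost [OR]: union of children's cut sets → 2 cut set(s).
Spacecraft attitude control lost [AND]: one cut set from each child combined → 1 × 3 × 2 = 6 cut set(s).
Minimal cut sets: {#3 IMU is inoperative, #3 magnetorquer is out, Auxiliary thruster malfunctions, Gyro 2 lost, North gyro is down, Propellant valve fails, Rate sensor offline, Reaction wheel malfunctions, Star tracker offline}; {Auxiliary thruster malfunctions, Emergency rate sensor 2 stuck, Left star tracker 2 malfunctions, North gyro is down, Propellant valve fails, Rate sensor offline, Reaction wheel malfunctions, Star tracker offline}; {#3 IMU is inoperative, #3 magnetorquer is out, Gyro 2 lost, North gyro is down, Rate sensor offline, Reaction wheel malfunctions, Star tracker offline, Wheel driver fails}; {Emergency rate sensor 2 stuck, Left star tracker 2 malfunctions, North gyro is down, Rate sensor offline, Reaction wheel malfunctions, Star tracker offline, Wheel driver fails}; {#3 IMU is inoperative, #3 magnetorquer is out, Gyro 2 lost, Main sun sensor is out, North gyro is down, Rate sensor offline, Reaction wheel malfunctions, Star tracker offline}; {Emergency rate sensor 2 stuck, Left star tracker 2 malfunctions, Main sun sensor is out, North gyro is down, Rate sensor offline, Reaction wheel malfunctions, Star tracker offline}.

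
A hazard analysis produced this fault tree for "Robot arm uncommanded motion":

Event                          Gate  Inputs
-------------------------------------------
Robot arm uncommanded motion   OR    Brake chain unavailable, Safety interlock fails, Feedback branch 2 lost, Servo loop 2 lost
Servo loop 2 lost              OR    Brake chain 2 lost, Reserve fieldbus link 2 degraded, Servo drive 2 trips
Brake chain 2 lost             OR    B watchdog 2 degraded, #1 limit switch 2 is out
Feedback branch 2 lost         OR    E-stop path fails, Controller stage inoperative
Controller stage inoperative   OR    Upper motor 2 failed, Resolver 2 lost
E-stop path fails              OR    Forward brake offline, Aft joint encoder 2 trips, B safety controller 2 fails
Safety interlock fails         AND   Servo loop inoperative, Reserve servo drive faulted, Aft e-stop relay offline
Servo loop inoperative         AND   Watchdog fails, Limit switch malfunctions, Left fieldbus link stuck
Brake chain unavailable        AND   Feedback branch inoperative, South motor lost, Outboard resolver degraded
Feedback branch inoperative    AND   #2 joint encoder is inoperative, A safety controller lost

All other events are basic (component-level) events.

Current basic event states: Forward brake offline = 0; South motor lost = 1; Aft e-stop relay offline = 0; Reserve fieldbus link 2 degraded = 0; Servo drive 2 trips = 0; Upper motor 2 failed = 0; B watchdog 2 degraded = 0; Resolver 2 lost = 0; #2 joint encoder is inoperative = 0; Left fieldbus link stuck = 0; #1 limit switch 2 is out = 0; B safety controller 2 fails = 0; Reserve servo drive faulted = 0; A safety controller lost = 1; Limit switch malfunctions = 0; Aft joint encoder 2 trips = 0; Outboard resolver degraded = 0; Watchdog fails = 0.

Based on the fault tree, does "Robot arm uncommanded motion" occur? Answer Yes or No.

No

Feedback branch inoperative [AND]: #2 joint encoder is inoperative=not, A safety controller lost=occurs → not all inputs occur → does not occur.
Brake chain unavailable [AND]: Feedback branch inoperative=not, South motor lost=occurs, Outboard resolver degraded=not → not all inputs occur → does not occur.
Servo loop inoperative [AND]: Watchdog fails=not, Limit switch malfunctions=not, Left fieldbus link stuck=not → not all inputs occur → does not occur.
Safety interlock fails [AND]: Servo loop inoperative=not, Reserve servo drive faulted=not, Aft e-stop relay offline=not → not all inputs occur → does not occur.
E-stop path fails [OR]: Forward brake offline=not, Aft joint encoder 2 trips=not, B safety controller 2 fails=not → no input occurs → does not occur.
Controller stage inoperative [OR]: Upper motor 2 failed=not, Resolver 2 lost=not → no input occurs → does not occur.
Feedback branch 2 lost [OR]: E-stop path fails=not, Controller stage inoperative=not → no input occurs → does not occur.
Brake chain 2 lost [OR]: B watchdog 2 degraded=not, #1 limit switch 2 is out=not → no input occurs → does not occur.
Servo loop 2 lost [OR]: Brake chain 2 lost=not, Reserve fieldbus link 2 degraded=not, Servo drive 2 trips=not → no input occurs → does not occur.
Robot arm uncommanded motion [OR]: Brake chain unavailable=not, Safety interlock fails=not, Feedback branch 2 lost=not, Servo loop 2 lost=not → no input occurs → does not occur.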